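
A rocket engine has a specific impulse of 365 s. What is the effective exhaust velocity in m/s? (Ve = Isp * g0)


Ve = Isp * g0 = 365 * 9.81 = 3580.7 m/s

3580.7 m/s


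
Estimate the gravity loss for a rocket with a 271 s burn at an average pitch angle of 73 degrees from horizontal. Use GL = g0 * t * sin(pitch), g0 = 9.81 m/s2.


GL = 9.81 * 271 * sin(73 deg) = 2542 m/s

2542 m/s


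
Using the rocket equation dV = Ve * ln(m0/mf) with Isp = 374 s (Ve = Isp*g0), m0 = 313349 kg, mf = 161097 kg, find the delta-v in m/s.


Ve = 374 * 9.81 = 3668.94 m/s
dV = 3668.94 * ln(313349/161097) = 2441 m/s

2441 m/s


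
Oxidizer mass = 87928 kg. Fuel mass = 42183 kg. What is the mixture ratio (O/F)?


MR = 87928 / 42183 = 2.08

2.08


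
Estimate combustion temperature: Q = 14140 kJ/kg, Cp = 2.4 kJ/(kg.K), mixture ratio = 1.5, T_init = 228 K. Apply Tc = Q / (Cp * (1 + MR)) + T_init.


Tc = 14140 / (2.4 * (1 + 1.5)) + 228 = 2585 K

2585 K


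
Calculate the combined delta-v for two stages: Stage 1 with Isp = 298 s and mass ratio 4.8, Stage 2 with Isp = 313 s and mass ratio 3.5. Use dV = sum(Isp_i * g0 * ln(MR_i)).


dV1 = 298 * 9.81 * ln(4.8) = 4585.7 m/s
dV2 = 313 * 9.81 * ln(3.5) = 3846.6 m/s
Total dV = 4585.7 + 3846.6 = 8432.3 m/s ~ 8432 m/s

8432 m/s


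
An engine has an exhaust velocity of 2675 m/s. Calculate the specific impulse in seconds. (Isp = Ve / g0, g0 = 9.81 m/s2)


Isp = Ve / g0 = 2675 / 9.81 = 272.7 s

272.7 s


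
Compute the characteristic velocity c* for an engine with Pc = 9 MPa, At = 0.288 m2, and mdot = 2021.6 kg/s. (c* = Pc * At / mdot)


c* = 9e6 * 0.288 / 2021.6 = 1282 m/s

1282 m/s


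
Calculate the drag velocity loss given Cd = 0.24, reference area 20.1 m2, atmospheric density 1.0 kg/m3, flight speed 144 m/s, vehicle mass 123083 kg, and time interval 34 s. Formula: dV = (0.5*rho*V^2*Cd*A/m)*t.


D = 0.5 * 1.0 * 144^2 * 0.24 * 20.1 = 50015.23 N
a = 50015.23 / 123083 = 0.4064 m/s2
dV = 0.4064 * 34 = 13.8 m/s

13.8 m/s


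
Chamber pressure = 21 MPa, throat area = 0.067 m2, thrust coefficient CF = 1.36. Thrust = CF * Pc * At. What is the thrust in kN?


F = 1.36 * 21e6 * 0.067 = 1.9135e+06 N = 1913.5 kN

1913.5 kN


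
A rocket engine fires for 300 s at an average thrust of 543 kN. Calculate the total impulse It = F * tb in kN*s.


It = 543 * 300 = 162900 kN*s

162900 kN*s


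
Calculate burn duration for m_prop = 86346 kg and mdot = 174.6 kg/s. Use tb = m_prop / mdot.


tb = 86346 / 174.6 = 494.5 s

494.5 s


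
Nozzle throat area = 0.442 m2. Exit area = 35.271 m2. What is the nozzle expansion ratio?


AR = 35.271 / 0.442 = 79.8

79.8


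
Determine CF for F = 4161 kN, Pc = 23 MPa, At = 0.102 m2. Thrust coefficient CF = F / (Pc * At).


CF = 4161000 / (23e6 * 0.102) = 1.77

1.77


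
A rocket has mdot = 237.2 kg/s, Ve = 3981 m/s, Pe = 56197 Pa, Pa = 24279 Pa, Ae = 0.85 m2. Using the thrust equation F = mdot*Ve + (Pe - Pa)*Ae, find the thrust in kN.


F = 237.2 * 3981 + (56197 - 24279) * 0.85 = 971424.0 N = 971.4 kN

971.4 kN


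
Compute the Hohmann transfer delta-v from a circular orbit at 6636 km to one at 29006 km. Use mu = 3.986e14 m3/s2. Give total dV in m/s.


V1 = sqrt(mu/r1) = 7750.25 m/s
dV1 = V1*(sqrt(2*r2/(r1+r2)) - 1) = 2137.41 m/s
V2 = sqrt(mu/r2) = 3707.02 m/s
dV2 = V2*(1 - sqrt(2*r1/(r1+r2))) = 1444.92 m/s
Total dV = 3582 m/s

3582 m/s


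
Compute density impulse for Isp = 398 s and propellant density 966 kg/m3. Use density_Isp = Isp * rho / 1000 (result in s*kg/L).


rho*Isp = 398 * 966 / 1000 = 384 s*kg/L

384 s*kg/L


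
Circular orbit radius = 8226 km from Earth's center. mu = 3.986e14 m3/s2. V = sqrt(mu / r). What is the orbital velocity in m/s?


V = sqrt(3.986e14 / 8226000) = 6961 m/s

6961 m/s


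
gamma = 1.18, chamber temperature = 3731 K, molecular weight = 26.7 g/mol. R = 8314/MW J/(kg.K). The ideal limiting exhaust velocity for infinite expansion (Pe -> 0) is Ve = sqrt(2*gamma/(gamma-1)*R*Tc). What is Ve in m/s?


R = 8314 / 26.7 = 311.39 J/(kg.K)
Ve = sqrt(2 * 1.18 / (1.18 - 1) * 311.39 * 3731) = 3903 m/s

3903 m/s


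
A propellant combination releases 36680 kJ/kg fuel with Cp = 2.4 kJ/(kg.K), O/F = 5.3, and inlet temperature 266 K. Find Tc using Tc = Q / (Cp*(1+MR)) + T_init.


Tc = 36680 / (2.4 * (1 + 5.3)) + 266 = 2692 K

2692 K


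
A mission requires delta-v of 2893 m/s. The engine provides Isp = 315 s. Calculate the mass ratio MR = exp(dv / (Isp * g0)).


Ve = 315 * 9.81 = 3090.15 m/s
MR = exp(2893 / 3090.15) = 2.55

2.55


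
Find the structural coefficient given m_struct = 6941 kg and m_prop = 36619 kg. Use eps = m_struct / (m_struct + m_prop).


eps = 6941 / (6941 + 36619) = 0.1593

0.1593


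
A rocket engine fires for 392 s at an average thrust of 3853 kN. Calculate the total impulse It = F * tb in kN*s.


It = 3853 * 392 = 1510376 kN*s

1510376 kN*s


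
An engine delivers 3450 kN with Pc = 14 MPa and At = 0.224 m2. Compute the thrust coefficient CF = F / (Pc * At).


CF = 3450000 / (14e6 * 0.224) = 1.1

1.1


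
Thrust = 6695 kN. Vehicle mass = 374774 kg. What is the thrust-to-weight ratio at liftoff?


TWR = 6695000 / (374774 * 9.81) = 1.82

1.82


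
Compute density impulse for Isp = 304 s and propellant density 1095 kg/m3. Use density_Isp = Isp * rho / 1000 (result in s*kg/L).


rho*Isp = 304 * 1095 / 1000 = 333 s*kg/L

333 s*kg/L


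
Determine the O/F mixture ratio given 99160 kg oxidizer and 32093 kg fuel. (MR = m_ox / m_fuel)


MR = 99160 / 32093 = 3.09

3.09


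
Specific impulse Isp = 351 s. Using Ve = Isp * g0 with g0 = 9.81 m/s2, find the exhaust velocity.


Ve = Isp * g0 = 351 * 9.81 = 3443.3 m/s

3443.3 m/s


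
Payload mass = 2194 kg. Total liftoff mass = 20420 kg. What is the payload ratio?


PR = 2194 / 20420 = 0.1074

0.1074


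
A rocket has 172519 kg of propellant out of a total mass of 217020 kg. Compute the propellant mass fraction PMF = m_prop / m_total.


PMF = 172519 / 217020 = 0.795

0.795


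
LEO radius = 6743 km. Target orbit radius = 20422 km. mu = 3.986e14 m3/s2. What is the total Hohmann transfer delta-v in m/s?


V1 = sqrt(mu/r1) = 7688.51 m/s
dV1 = V1*(sqrt(2*r2/(r1+r2)) - 1) = 1739.1 m/s
V2 = sqrt(mu/r2) = 4417.94 m/s
dV2 = V2*(1 - sqrt(2*r1/(r1+r2))) = 1305.1 m/s
Total dV = 3044 m/s

3044 m/s


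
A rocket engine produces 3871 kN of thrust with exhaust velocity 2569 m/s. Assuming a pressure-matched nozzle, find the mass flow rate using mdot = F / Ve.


mdot = F / Ve = 3871000 / 2569 = 1506.8 kg/s

1506.8 kg/s


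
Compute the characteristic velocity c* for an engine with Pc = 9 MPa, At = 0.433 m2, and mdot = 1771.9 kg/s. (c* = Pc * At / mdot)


c* = 9e6 * 0.433 / 1771.9 = 2199 m/s

2199 m/s


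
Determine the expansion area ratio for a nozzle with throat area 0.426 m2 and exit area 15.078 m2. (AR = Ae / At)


AR = 15.078 / 0.426 = 35.4

35.4


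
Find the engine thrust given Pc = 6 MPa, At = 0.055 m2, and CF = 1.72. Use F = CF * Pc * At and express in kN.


F = 1.72 * 6e6 * 0.055 = 567600.0 N = 567.6 kN

567.6 kN


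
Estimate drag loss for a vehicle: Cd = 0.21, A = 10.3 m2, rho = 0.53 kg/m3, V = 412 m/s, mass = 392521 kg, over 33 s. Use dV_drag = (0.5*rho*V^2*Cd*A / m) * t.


D = 0.5 * 0.53 * 412^2 * 0.21 * 10.3 = 97296.41 N
a = 97296.41 / 392521 = 0.2479 m/s2
dV = 0.2479 * 33 = 8.2 m/s

8.2 m/s


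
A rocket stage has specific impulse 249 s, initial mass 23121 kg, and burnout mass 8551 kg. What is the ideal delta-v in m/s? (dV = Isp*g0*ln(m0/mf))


Ve = 249 * 9.81 = 2442.69 m/s
dV = 2442.69 * ln(23121/8551) = 2430 m/s

2430 m/s


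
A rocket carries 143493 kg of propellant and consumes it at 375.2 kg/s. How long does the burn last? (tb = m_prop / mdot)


tb = 143493 / 375.2 = 382.4 s

382.4 s


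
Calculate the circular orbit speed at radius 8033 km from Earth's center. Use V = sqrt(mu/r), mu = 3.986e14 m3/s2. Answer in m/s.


V = sqrt(3.986e14 / 8033000) = 7044 m/s

7044 m/s


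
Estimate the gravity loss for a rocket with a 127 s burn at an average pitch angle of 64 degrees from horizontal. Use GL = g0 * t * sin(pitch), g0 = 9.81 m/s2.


GL = 9.81 * 127 * sin(64 deg) = 1120 m/s

1120 m/s


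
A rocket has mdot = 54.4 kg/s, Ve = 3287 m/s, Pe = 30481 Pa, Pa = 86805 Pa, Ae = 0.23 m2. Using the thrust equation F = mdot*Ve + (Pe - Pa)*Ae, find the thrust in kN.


F = 54.4 * 3287 + (30481 - 86805) * 0.23 = 165858.0 N = 165.9 kN

165.9 kN


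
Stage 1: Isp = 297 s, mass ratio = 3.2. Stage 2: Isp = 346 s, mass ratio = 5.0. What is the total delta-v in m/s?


dV1 = 297 * 9.81 * ln(3.2) = 3388.9 m/s
dV2 = 346 * 9.81 * ln(5.0) = 5462.9 m/s
Total dV = 3388.9 + 5462.9 = 8851.8 m/s ~ 8852 m/s

8852 m/s


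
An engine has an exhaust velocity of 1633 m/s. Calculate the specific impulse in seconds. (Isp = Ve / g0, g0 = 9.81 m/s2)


Isp = Ve / g0 = 1633 / 9.81 = 166.5 s

166.5 s


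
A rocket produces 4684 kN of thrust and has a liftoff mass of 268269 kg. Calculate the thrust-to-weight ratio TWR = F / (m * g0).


TWR = 4684000 / (268269 * 9.81) = 1.78

1.78


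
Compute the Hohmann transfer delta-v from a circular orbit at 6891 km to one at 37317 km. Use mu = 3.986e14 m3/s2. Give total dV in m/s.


V1 = sqrt(mu/r1) = 7605.5 m/s
dV1 = V1*(sqrt(2*r2/(r1+r2)) - 1) = 2276.52 m/s
V2 = sqrt(mu/r2) = 3268.25 m/s
dV2 = V2*(1 - sqrt(2*r1/(r1+r2))) = 1443.43 m/s
Total dV = 3720 m/s

3720 m/s


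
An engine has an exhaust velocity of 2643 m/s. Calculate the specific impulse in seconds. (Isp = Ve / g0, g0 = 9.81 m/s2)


Isp = Ve / g0 = 2643 / 9.81 = 269.4 s

269.4 s


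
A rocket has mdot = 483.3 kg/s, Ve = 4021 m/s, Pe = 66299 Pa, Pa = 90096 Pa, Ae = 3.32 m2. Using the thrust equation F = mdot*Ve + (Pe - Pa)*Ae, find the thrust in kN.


F = 483.3 * 4021 + (66299 - 90096) * 3.32 = 1.8643e+06 N = 1864.3 kN

1864.3 kN


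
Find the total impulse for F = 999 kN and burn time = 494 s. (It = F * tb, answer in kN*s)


It = 999 * 494 = 493506 kN*s

493506 kN*s


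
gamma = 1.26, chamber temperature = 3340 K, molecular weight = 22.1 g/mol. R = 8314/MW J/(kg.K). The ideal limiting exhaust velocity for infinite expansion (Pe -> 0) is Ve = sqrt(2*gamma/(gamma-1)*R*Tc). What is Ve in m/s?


R = 8314 / 22.1 = 376.2 J/(kg.K)
Ve = sqrt(2 * 1.26 / (1.26 - 1) * 376.2 * 3340) = 3490 m/s

3490 m/s


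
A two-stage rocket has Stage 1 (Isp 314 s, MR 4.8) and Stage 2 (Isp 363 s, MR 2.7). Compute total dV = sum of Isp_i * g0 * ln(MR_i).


dV1 = 314 * 9.81 * ln(4.8) = 4831.9 m/s
dV2 = 363 * 9.81 * ln(2.7) = 3537.0 m/s
Total dV = 4831.9 + 3537.0 = 8368.9 m/s ~ 8369 m/s

8369 m/s


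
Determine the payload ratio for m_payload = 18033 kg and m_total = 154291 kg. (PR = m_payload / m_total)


PR = 18033 / 154291 = 0.1169

0.1169


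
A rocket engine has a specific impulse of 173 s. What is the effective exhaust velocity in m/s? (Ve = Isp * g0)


Ve = Isp * g0 = 173 * 9.81 = 1697.1 m/s

1697.1 m/s


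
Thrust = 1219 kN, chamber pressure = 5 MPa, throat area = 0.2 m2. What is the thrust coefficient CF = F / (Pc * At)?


CF = 1219000 / (5e6 * 0.2) = 1.22

1.22


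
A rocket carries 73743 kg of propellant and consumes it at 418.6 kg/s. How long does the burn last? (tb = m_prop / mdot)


tb = 73743 / 418.6 = 176.2 s

176.2 s


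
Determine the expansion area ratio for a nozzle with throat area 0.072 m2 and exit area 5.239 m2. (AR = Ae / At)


AR = 5.239 / 0.072 = 72.8

72.8


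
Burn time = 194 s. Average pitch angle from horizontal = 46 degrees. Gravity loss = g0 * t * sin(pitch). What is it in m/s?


GL = 9.81 * 194 * sin(46 deg) = 1369 m/s

1369 m/s


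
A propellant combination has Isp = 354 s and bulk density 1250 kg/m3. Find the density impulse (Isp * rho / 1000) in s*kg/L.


rho*Isp = 354 * 1250 / 1000 = 442 s*kg/L

442 s*kg/L


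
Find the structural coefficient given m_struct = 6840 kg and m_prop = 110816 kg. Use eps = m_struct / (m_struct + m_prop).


eps = 6840 / (6840 + 110816) = 0.0581

0.0581


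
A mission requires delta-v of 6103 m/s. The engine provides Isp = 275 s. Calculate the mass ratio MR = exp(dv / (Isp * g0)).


Ve = 275 * 9.81 = 2697.75 m/s
MR = exp(6103 / 2697.75) = 9.605

9.605


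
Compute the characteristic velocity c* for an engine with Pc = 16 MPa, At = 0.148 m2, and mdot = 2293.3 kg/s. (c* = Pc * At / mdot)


c* = 16e6 * 0.148 / 2293.3 = 1033 m/s

1033 m/s


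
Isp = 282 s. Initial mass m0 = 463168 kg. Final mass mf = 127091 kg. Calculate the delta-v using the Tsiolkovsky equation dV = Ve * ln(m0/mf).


Ve = 282 * 9.81 = 2766.42 m/s
dV = 2766.42 * ln(463168/127091) = 3577 m/s

3577 m/s


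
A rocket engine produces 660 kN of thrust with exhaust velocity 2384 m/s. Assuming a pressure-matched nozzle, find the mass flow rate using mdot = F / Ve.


mdot = F / Ve = 660000 / 2384 = 276.8 kg/s

276.8 kg/s


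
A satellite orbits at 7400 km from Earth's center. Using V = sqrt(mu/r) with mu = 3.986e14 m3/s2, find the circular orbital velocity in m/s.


V = sqrt(3.986e14 / 7400000) = 7339 m/s

7339 m/s


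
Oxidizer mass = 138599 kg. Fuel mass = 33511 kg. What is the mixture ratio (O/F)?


MR = 138599 / 33511 = 4.14

4.14


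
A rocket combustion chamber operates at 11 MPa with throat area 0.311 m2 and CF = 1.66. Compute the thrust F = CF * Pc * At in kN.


F = 1.66 * 11e6 * 0.311 = 5.6789e+06 N = 5678.9 kN

5678.9 kN


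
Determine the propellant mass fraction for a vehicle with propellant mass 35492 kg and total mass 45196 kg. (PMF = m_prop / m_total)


PMF = 35492 / 45196 = 0.785

0.785


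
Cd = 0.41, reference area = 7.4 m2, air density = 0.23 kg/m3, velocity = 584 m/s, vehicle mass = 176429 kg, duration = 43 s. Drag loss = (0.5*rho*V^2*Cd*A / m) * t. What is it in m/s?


D = 0.5 * 0.23 * 584^2 * 0.41 * 7.4 = 118997.85 N
a = 118997.85 / 176429 = 0.6745 m/s2
dV = 0.6745 * 43 = 29.0 m/s

29.0 m/s


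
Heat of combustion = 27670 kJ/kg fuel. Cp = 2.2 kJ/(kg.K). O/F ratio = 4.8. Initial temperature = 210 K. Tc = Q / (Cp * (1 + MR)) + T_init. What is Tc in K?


Tc = 27670 / (2.2 * (1 + 4.8)) + 210 = 2378 K

2378 K


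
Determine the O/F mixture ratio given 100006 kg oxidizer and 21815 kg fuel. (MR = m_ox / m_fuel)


MR = 100006 / 21815 = 4.58

4.58


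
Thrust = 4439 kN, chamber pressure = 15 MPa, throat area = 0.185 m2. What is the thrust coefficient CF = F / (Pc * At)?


CF = 4439000 / (15e6 * 0.185) = 1.6

1.6


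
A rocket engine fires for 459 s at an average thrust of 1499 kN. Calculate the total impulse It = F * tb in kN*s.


It = 1499 * 459 = 688041 kN*s

688041 kN*s


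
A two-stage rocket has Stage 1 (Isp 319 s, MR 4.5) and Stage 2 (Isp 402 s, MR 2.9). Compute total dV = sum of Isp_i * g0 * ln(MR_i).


dV1 = 319 * 9.81 * ln(4.5) = 4706.8 m/s
dV2 = 402 * 9.81 * ln(2.9) = 4198.8 m/s
Total dV = 4706.8 + 4198.8 = 8905.6 m/s ~ 8906 m/s

8906 m/s


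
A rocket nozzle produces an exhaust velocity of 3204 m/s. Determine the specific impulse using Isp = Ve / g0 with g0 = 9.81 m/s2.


Isp = Ve / g0 = 3204 / 9.81 = 326.6 s

326.6 s


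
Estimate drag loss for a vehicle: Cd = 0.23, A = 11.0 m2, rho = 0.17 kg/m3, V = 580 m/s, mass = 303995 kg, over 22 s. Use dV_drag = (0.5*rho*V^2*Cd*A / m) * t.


D = 0.5 * 0.17 * 580^2 * 0.23 * 11.0 = 72342.82 N
a = 72342.82 / 303995 = 0.238 m/s2
dV = 0.238 * 22 = 5.2 m/s

5.2 m/s


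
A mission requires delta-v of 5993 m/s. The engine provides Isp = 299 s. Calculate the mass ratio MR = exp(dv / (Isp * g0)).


Ve = 299 * 9.81 = 2933.19 m/s
MR = exp(5993 / 2933.19) = 7.715

7.715


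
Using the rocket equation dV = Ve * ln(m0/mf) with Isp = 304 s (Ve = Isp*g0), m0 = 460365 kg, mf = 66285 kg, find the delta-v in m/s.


Ve = 304 * 9.81 = 2982.24 m/s
dV = 2982.24 * ln(460365/66285) = 5780 m/s

5780 m/s


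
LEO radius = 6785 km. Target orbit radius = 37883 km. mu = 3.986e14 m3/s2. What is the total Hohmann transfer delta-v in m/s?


V1 = sqrt(mu/r1) = 7664.67 m/s
dV1 = V1*(sqrt(2*r2/(r1+r2)) - 1) = 2317.67 m/s
V2 = sqrt(mu/r2) = 3243.74 m/s
dV2 = V2*(1 - sqrt(2*r1/(r1+r2))) = 1455.86 m/s
Total dV = 3774 m/s

3774 m/s


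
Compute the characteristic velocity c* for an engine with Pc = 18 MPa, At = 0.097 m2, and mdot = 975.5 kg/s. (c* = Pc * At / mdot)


c* = 18e6 * 0.097 / 975.5 = 1790 m/s

1790 m/s


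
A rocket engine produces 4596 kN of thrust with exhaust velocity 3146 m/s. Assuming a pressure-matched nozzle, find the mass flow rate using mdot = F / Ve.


mdot = F / Ve = 4596000 / 3146 = 1460.9 kg/s

1460.9 kg/s


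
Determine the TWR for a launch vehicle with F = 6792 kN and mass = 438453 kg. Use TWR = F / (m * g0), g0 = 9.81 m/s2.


TWR = 6792000 / (438453 * 9.81) = 1.58

1.58


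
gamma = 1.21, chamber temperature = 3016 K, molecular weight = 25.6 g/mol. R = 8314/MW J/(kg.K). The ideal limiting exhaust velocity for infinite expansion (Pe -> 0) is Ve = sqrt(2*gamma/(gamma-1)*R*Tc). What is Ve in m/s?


R = 8314 / 25.6 = 324.77 J/(kg.K)
Ve = sqrt(2 * 1.21 / (1.21 - 1) * 324.77 * 3016) = 3360 m/s

3360 m/s


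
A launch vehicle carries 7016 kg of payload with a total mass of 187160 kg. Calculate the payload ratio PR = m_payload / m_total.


PR = 7016 / 187160 = 0.0375

0.0375


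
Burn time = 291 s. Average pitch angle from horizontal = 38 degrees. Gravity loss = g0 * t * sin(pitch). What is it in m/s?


GL = 9.81 * 291 * sin(38 deg) = 1758 m/s

1758 m/s


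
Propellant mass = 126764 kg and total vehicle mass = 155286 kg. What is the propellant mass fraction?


PMF = 126764 / 155286 = 0.816

0.816


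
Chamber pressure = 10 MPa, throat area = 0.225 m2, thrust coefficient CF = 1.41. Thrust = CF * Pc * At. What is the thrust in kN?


F = 1.41 * 10e6 * 0.225 = 3.1725e+06 N = 3172.5 kN

3172.5 kN


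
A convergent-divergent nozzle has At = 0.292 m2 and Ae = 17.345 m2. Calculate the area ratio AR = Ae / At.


AR = 17.345 / 0.292 = 59.4

59.4


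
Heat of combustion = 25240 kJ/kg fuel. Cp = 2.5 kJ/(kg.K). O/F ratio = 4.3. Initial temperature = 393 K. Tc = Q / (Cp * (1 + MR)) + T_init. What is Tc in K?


Tc = 25240 / (2.5 * (1 + 4.3)) + 393 = 2298 K

2298 K


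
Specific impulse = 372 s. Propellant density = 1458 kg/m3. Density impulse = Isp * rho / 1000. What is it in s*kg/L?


rho*Isp = 372 * 1458 / 1000 = 542 s*kg/L

542 s*kg/L


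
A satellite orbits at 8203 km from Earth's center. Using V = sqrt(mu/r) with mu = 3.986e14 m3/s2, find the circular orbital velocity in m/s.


V = sqrt(3.986e14 / 8203000) = 6971 m/s

6971 m/s


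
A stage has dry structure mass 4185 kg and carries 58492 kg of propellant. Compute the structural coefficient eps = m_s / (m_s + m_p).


eps = 4185 / (4185 + 58492) = 0.0668

0.0668


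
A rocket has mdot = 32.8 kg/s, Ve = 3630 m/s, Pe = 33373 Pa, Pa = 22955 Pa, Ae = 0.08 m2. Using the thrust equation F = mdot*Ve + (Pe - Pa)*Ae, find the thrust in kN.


F = 32.8 * 3630 + (33373 - 22955) * 0.08 = 119897.0 N = 119.9 kN

119.9 kN


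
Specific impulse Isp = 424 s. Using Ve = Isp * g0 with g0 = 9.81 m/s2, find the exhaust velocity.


Ve = Isp * g0 = 424 * 9.81 = 4159.4 m/s

4159.4 m/s


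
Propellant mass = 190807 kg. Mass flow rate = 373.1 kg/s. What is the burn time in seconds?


tb = 190807 / 373.1 = 511.4 s

511.4 s


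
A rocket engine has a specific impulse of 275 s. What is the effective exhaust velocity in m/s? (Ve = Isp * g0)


Ve = Isp * g0 = 275 * 9.81 = 2697.8 m/s

2697.8 m/s


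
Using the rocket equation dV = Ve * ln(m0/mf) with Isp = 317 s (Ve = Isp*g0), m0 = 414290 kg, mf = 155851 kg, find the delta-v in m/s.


Ve = 317 * 9.81 = 3109.77 m/s
dV = 3109.77 * ln(414290/155851) = 3040 m/s

3040 m/s


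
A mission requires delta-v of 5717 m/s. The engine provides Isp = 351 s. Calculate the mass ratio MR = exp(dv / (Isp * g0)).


Ve = 351 * 9.81 = 3443.31 m/s
MR = exp(5717 / 3443.31) = 5.261

5.261


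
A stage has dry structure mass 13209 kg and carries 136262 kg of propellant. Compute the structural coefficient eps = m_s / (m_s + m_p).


eps = 13209 / (13209 + 136262) = 0.0884

0.0884


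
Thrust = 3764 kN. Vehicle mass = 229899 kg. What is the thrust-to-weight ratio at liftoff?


TWR = 3764000 / (229899 * 9.81) = 1.67

1.67


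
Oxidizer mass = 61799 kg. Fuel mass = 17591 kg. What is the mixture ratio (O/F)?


MR = 61799 / 17591 = 3.51

3.51


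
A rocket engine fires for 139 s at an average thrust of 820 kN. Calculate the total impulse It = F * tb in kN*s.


It = 820 * 139 = 113980 kN*s

113980 kN*s


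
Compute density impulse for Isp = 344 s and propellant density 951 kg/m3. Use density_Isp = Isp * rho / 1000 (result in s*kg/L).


rho*Isp = 344 * 951 / 1000 = 327 s*kg/L

327 s*kg/L


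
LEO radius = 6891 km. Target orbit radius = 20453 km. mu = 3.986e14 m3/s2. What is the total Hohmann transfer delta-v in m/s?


V1 = sqrt(mu/r1) = 7605.5 m/s
dV1 = V1*(sqrt(2*r2/(r1+r2)) - 1) = 1696.8 m/s
V2 = sqrt(mu/r2) = 4414.59 m/s
dV2 = V2*(1 - sqrt(2*r1/(r1+r2))) = 1280.47 m/s
Total dV = 2977 m/s

2977 m/s


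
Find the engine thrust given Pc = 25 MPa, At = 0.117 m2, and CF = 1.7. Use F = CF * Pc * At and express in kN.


F = 1.7 * 25e6 * 0.117 = 4.9725e+06 N = 4972.5 kN

4972.5 kN


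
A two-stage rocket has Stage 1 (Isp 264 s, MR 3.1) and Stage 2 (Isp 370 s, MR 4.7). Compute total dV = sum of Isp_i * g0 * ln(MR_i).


dV1 = 264 * 9.81 * ln(3.1) = 2930.2 m/s
dV2 = 370 * 9.81 * ln(4.7) = 5617.2 m/s
Total dV = 2930.2 + 5617.2 = 8547.4 m/s ~ 8547 m/s

8547 m/s


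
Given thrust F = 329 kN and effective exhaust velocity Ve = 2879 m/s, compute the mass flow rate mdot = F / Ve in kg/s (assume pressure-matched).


mdot = F / Ve = 329000 / 2879 = 114.3 kg/s

114.3 kg/s


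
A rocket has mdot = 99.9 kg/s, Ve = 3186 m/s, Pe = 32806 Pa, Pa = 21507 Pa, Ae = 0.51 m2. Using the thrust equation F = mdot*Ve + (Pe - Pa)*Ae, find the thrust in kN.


F = 99.9 * 3186 + (32806 - 21507) * 0.51 = 324044.0 N = 324.0 kN

324.0 kN


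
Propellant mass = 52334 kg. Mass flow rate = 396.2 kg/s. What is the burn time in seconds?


tb = 52334 / 396.2 = 132.1 s

132.1 s


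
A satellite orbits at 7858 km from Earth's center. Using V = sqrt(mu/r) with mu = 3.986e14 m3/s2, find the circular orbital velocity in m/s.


V = sqrt(3.986e14 / 7858000) = 7122 m/s

7122 m/s


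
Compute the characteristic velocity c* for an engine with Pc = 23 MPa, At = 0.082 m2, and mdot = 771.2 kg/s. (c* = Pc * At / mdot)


c* = 23e6 * 0.082 / 771.2 = 2446 m/s

2446 m/s


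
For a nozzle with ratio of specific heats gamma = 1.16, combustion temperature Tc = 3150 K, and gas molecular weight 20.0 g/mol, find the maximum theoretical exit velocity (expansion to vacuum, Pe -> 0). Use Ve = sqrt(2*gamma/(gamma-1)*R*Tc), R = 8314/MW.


R = 8314 / 20.0 = 415.7 J/(kg.K)
Ve = sqrt(2 * 1.16 / (1.16 - 1) * 415.7 * 3150) = 4357 m/s

4357 m/s


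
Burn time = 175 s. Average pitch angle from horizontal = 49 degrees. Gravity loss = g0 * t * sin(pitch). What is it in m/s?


GL = 9.81 * 175 * sin(49 deg) = 1296 m/s

1296 m/s


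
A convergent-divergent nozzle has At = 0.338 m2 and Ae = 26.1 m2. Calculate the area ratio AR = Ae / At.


AR = 26.1 / 0.338 = 77.2

77.2


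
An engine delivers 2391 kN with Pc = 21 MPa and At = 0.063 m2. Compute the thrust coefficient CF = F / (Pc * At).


CF = 2391000 / (21e6 * 0.063) = 1.81

1.81


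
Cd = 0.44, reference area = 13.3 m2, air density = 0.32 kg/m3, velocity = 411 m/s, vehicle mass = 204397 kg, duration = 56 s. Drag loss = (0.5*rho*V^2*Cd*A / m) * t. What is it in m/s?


D = 0.5 * 0.32 * 411^2 * 0.44 * 13.3 = 158164.11 N
a = 158164.11 / 204397 = 0.7738 m/s2
dV = 0.7738 * 56 = 43.3 m/s

43.3 m/s


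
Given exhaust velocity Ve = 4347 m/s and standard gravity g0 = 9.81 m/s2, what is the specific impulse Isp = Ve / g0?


Isp = Ve / g0 = 4347 / 9.81 = 443.1 s

443.1 s


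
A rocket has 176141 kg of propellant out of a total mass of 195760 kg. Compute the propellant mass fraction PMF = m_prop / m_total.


PMF = 176141 / 195760 = 0.9

0.9


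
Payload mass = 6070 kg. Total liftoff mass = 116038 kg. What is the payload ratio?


PR = 6070 / 116038 = 0.0523

0.0523


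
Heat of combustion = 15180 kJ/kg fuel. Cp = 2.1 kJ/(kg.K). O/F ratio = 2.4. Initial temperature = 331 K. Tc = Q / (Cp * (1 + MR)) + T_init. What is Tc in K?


Tc = 15180 / (2.1 * (1 + 2.4)) + 331 = 2457 K

2457 K


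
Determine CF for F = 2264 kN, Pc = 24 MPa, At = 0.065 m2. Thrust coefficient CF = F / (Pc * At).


CF = 2264000 / (24e6 * 0.065) = 1.45

1.45


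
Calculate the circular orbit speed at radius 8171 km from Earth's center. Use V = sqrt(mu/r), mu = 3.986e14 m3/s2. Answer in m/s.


V = sqrt(3.986e14 / 8171000) = 6984 m/s

6984 m/s


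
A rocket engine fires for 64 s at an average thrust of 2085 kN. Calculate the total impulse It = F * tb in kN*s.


It = 2085 * 64 = 133440 kN*s

133440 kN*s


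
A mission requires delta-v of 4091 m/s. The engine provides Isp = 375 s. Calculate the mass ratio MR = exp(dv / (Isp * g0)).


Ve = 375 * 9.81 = 3678.75 m/s
MR = exp(4091 / 3678.75) = 3.041

3.041


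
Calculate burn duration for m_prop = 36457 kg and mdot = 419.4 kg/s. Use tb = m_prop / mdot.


tb = 36457 / 419.4 = 86.9 s

86.9 s


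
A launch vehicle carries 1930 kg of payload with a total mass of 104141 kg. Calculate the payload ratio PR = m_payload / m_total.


PR = 1930 / 104141 = 0.0185

0.0185


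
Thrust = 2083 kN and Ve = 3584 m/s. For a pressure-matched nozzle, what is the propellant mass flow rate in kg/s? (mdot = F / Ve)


mdot = F / Ve = 2083000 / 3584 = 581.2 kg/s

581.2 kg/s


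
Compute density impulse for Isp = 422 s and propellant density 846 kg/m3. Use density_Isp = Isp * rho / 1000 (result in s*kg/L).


rho*Isp = 422 * 846 / 1000 = 357 s*kg/L

357 s*kg/L


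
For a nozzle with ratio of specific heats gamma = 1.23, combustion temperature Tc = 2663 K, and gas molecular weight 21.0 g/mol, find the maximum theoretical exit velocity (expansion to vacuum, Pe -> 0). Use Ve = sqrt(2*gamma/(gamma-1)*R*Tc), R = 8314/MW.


R = 8314 / 21.0 = 395.9 J/(kg.K)
Ve = sqrt(2 * 1.23 / (1.23 - 1) * 395.9 * 2663) = 3358 m/s

3358 m/s


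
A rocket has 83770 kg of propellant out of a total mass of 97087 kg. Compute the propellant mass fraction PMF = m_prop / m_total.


PMF = 83770 / 97087 = 0.863

0.863


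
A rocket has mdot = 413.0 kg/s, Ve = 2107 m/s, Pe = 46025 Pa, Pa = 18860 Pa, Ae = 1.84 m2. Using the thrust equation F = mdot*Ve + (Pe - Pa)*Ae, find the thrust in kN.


F = 413.0 * 2107 + (46025 - 18860) * 1.84 = 920175.0 N = 920.2 kN

920.2 kN


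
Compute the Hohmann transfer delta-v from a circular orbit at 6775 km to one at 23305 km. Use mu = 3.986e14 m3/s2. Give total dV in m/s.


V1 = sqrt(mu/r1) = 7670.33 m/s
dV1 = V1*(sqrt(2*r2/(r1+r2)) - 1) = 1877.72 m/s
V2 = sqrt(mu/r2) = 4135.65 m/s
dV2 = V2*(1 - sqrt(2*r1/(r1+r2))) = 1359.94 m/s
Total dV = 3238 m/s

3238 m/s


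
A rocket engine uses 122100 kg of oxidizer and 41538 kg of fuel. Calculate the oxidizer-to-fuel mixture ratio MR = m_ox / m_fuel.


MR = 122100 / 41538 = 2.94

2.94


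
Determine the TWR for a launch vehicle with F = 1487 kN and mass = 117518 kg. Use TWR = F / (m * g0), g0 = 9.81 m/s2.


TWR = 1487000 / (117518 * 9.81) = 1.29

1.29


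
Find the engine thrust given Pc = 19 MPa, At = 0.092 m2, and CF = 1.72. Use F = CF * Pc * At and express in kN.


F = 1.72 * 19e6 * 0.092 = 3.0066e+06 N = 3006.6 kN

3006.6 kN


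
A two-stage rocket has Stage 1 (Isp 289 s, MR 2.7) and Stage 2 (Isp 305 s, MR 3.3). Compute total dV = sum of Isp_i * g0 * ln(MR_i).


dV1 = 289 * 9.81 * ln(2.7) = 2816.0 m/s
dV2 = 305 * 9.81 * ln(3.3) = 3572.3 m/s
Total dV = 2816.0 + 3572.3 = 6388.3 m/s ~ 6388 m/s

6388 m/s


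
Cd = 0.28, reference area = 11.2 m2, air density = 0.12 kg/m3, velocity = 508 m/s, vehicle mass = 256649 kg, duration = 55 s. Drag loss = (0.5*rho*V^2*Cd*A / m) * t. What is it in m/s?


D = 0.5 * 0.12 * 508^2 * 0.28 * 11.2 = 48557.32 N
a = 48557.32 / 256649 = 0.1892 m/s2
dV = 0.1892 * 55 = 10.4 m/s

10.4 m/s


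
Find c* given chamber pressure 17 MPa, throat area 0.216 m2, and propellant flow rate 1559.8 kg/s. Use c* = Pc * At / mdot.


c* = 17e6 * 0.216 / 1559.8 = 2354 m/s

2354 m/s


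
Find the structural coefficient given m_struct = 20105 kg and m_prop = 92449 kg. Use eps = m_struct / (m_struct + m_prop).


eps = 20105 / (20105 + 92449) = 0.1786

0.1786


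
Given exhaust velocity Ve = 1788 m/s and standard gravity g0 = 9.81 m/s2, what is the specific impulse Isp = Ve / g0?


Isp = Ve / g0 = 1788 / 9.81 = 182.3 s

182.3 s


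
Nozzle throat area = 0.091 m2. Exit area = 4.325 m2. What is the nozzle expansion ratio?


AR = 4.325 / 0.091 = 47.5

47.5


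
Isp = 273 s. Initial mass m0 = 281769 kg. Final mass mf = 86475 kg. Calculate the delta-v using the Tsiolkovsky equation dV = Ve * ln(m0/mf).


Ve = 273 * 9.81 = 2678.13 m/s
dV = 2678.13 * ln(281769/86475) = 3163 m/s

3163 m/s


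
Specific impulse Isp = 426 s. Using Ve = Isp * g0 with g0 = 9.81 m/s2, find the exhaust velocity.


Ve = Isp * g0 = 426 * 9.81 = 4179.1 m/s

4179.1 m/s


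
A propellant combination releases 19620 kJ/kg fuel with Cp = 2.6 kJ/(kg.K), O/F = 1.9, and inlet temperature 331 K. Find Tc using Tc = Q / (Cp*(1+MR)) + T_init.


Tc = 19620 / (2.6 * (1 + 1.9)) + 331 = 2933 K

2933 K


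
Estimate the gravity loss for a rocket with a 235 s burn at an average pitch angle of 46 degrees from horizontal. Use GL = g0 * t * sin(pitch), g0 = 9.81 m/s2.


GL = 9.81 * 235 * sin(46 deg) = 1658 m/s

1658 m/s


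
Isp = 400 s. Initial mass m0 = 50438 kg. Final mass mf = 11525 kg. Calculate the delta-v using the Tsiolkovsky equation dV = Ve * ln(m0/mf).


Ve = 400 * 9.81 = 3924.0 m/s
dV = 3924.0 * ln(50438/11525) = 5793 m/s

5793 m/s


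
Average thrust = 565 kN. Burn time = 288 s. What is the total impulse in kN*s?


It = 565 * 288 = 162720 kN*s

162720 kN*s


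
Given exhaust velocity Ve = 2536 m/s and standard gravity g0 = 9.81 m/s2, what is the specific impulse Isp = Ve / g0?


Isp = Ve / g0 = 2536 / 9.81 = 258.5 s

258.5 s


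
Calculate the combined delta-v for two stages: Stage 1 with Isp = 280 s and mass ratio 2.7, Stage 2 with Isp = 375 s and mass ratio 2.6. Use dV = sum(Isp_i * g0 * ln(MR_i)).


dV1 = 280 * 9.81 * ln(2.7) = 2728.3 m/s
dV2 = 375 * 9.81 * ln(2.6) = 3515.1 m/s
Total dV = 2728.3 + 3515.1 = 6243.4 m/s ~ 6243 m/s

6243 m/s


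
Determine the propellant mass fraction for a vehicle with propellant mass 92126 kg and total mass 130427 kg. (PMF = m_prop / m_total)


PMF = 92126 / 130427 = 0.706

0.706


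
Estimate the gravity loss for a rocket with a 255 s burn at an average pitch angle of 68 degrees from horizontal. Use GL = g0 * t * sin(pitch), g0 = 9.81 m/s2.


GL = 9.81 * 255 * sin(68 deg) = 2319 m/s

2319 m/s


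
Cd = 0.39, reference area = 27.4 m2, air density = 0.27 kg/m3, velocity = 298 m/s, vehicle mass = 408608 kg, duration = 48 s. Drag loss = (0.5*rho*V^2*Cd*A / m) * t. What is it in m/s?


D = 0.5 * 0.27 * 298^2 * 0.39 * 27.4 = 128109.54 N
a = 128109.54 / 408608 = 0.3135 m/s2
dV = 0.3135 * 48 = 15.0 m/s

15.0 m/s


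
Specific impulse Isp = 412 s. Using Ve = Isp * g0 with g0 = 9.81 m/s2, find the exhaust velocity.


Ve = Isp * g0 = 412 * 9.81 = 4041.7 m/s

4041.7 m/s


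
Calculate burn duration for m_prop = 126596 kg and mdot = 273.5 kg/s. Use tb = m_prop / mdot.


tb = 126596 / 273.5 = 462.9 s

462.9 s


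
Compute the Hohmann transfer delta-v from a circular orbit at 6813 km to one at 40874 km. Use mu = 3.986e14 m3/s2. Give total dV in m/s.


V1 = sqrt(mu/r1) = 7648.91 m/s
dV1 = V1*(sqrt(2*r2/(r1+r2)) - 1) = 2365.79 m/s
V2 = sqrt(mu/r2) = 3122.81 m/s
dV2 = V2*(1 - sqrt(2*r1/(r1+r2))) = 1453.53 m/s
Total dV = 3819 m/s

3819 m/s


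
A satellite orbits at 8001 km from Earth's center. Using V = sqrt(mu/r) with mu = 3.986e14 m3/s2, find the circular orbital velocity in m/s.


V = sqrt(3.986e14 / 8001000) = 7058 m/s

7058 m/s


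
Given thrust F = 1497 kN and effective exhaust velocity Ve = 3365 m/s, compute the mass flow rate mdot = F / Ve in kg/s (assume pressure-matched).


mdot = F / Ve = 1497000 / 3365 = 444.9 kg/s

444.9 kg/s


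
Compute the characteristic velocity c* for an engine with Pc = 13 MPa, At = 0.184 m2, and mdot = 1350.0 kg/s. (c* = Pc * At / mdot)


c* = 13e6 * 0.184 / 1350.0 = 1772 m/s

1772 m/s


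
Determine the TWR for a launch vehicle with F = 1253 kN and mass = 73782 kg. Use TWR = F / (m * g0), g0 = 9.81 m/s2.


TWR = 1253000 / (73782 * 9.81) = 1.73

1.73


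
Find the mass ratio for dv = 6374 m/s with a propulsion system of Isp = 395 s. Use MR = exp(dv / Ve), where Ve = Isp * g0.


Ve = 395 * 9.81 = 3874.95 m/s
MR = exp(6374 / 3874.95) = 5.181

5.181


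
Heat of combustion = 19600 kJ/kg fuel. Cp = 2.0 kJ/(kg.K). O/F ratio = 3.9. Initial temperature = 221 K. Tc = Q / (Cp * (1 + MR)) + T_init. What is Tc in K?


Tc = 19600 / (2.0 * (1 + 3.9)) + 221 = 2221 K

2221 K


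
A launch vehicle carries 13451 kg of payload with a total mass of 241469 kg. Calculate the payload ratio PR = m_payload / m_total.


PR = 13451 / 241469 = 0.0557

0.0557


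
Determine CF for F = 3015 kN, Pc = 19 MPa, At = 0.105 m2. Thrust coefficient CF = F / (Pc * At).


CF = 3015000 / (19e6 * 0.105) = 1.51

1.51


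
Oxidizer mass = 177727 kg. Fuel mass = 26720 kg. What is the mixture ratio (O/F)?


MR = 177727 / 26720 = 6.65

6.65


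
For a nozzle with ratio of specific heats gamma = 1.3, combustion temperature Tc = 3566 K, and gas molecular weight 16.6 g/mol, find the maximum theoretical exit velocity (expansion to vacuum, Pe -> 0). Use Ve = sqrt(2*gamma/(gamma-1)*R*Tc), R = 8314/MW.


R = 8314 / 16.6 = 500.84 J/(kg.K)
Ve = sqrt(2 * 1.3 / (1.3 - 1) * 500.84 * 3566) = 3934 m/s

3934 m/s


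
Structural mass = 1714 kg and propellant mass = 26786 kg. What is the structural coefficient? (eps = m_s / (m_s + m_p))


eps = 1714 / (1714 + 26786) = 0.0601

0.0601


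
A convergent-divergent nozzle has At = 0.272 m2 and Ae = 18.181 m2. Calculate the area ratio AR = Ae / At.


AR = 18.181 / 0.272 = 66.8

66.8


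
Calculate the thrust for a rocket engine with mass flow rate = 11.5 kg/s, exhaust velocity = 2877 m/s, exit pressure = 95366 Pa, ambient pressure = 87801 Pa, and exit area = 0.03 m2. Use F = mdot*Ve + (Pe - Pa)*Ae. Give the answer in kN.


F = 11.5 * 2877 + (95366 - 87801) * 0.03 = 33312.0 N = 33.3 kN

33.3 kN


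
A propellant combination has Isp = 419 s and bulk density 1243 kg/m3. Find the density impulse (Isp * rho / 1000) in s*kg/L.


rho*Isp = 419 * 1243 / 1000 = 521 s*kg/L

521 s*kg/L


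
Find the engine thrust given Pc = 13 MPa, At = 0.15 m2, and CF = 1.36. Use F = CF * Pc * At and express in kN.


F = 1.36 * 13e6 * 0.15 = 2.6520e+06 N = 2652.0 kN

2652.0 kN


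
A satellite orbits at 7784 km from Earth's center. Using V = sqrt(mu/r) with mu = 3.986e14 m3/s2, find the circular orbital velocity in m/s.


V = sqrt(3.986e14 / 7784000) = 7156 m/s

7156 m/s


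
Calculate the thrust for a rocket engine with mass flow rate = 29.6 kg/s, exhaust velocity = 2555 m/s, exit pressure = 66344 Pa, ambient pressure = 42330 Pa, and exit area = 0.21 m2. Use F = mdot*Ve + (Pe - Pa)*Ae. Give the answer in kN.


F = 29.6 * 2555 + (66344 - 42330) * 0.21 = 80671.0 N = 80.7 kN

80.7 kN


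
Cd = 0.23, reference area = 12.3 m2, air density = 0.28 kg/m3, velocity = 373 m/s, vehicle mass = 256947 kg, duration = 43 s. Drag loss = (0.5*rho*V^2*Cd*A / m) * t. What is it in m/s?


D = 0.5 * 0.28 * 373^2 * 0.23 * 12.3 = 55103.43 N
a = 55103.43 / 256947 = 0.2145 m/s2
dV = 0.2145 * 43 = 9.2 m/s

9.2 m/s


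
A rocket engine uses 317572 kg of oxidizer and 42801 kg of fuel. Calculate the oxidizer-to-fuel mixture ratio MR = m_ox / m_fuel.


MR = 317572 / 42801 = 7.42

7.42


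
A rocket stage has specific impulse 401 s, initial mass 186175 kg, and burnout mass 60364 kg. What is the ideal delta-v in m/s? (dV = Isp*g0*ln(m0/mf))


Ve = 401 * 9.81 = 3933.81 m/s
dV = 3933.81 * ln(186175/60364) = 4431 m/s

4431 m/s


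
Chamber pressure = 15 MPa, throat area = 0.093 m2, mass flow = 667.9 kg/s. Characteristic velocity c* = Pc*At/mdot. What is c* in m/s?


c* = 15e6 * 0.093 / 667.9 = 2089 m/s

2089 m/s


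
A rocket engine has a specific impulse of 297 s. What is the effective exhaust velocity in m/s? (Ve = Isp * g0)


Ve = Isp * g0 = 297 * 9.81 = 2913.6 m/s

2913.6 m/s


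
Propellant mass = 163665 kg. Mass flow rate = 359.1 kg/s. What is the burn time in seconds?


tb = 163665 / 359.1 = 455.8 s

455.8 s


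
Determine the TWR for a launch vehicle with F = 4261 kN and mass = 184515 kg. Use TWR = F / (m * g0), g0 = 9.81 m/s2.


TWR = 4261000 / (184515 * 9.81) = 2.35

2.35


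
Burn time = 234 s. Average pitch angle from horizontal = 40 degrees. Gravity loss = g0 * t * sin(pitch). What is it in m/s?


GL = 9.81 * 234 * sin(40 deg) = 1476 m/s

1476 m/s


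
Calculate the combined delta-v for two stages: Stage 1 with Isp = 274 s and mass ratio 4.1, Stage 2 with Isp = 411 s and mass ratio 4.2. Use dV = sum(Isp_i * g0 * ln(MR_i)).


dV1 = 274 * 9.81 * ln(4.1) = 3792.6 m/s
dV2 = 411 * 9.81 * ln(4.2) = 5786.1 m/s
Total dV = 3792.6 + 5786.1 = 9578.7 m/s ~ 9579 m/s

9579 m/s


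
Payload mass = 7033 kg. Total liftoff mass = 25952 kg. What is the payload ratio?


PR = 7033 / 25952 = 0.271

0.271


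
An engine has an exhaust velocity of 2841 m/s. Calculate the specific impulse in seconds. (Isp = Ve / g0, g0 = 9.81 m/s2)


Isp = Ve / g0 = 2841 / 9.81 = 289.6 s

289.6 s


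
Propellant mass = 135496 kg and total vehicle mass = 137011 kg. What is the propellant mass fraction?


PMF = 135496 / 137011 = 0.989

0.989


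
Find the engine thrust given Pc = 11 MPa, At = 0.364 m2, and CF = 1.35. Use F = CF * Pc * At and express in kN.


F = 1.35 * 11e6 * 0.364 = 5.4054e+06 N = 5405.4 kN

5405.4 kN


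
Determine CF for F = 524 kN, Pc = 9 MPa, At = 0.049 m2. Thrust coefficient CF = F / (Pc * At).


CF = 524000 / (9e6 * 0.049) = 1.19

1.19


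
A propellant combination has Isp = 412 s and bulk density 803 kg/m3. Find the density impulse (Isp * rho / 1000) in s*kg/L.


rho*Isp = 412 * 803 / 1000 = 331 s*kg/L

331 s*kg/L


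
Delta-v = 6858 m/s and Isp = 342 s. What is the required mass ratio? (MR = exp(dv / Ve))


Ve = 342 * 9.81 = 3355.02 m/s
MR = exp(6858 / 3355.02) = 7.722

7.722


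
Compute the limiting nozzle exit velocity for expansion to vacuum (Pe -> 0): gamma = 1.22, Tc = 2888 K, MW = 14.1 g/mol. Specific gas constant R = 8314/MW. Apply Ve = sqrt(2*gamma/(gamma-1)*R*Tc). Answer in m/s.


R = 8314 / 14.1 = 589.65 J/(kg.K)
Ve = sqrt(2 * 1.22 / (1.22 - 1) * 589.65 * 2888) = 4346 m/s

4346 m/s


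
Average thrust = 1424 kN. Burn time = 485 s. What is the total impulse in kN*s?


It = 1424 * 485 = 690640 kN*s

690640 kN*s


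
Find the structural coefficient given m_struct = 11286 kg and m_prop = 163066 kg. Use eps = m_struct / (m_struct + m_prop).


eps = 11286 / (11286 + 163066) = 0.0647

0.0647


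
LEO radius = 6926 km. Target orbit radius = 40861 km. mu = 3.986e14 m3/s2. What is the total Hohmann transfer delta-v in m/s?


V1 = sqrt(mu/r1) = 7586.25 m/s
dV1 = V1*(sqrt(2*r2/(r1+r2)) - 1) = 2334.44 m/s
V2 = sqrt(mu/r2) = 3123.3 m/s
dV2 = V2*(1 - sqrt(2*r1/(r1+r2))) = 1441.73 m/s
Total dV = 3776 m/s

3776 m/s
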